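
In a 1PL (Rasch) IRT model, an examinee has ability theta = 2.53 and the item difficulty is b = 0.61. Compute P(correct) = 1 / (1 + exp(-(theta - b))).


theta - b = 2.53 - 0.61 = 1.92
exp(-(theta - b)) = exp(-1.92) = 0.1466
P = 1 / (1 + 0.1466)
P = 0.8721

0.8721


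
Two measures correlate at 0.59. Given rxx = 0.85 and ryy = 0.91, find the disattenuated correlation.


r_corrected = rxy / sqrt(rxx * ryy)
= 0.59 / sqrt(0.85 * 0.91)
= 0.59 / sqrt(0.7735)
= 0.59 / 0.879488
r_corrected = 0.6708

0.6708


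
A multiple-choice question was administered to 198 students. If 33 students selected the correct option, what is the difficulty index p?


Item difficulty p = number correct / total examinees
p = 33 / 198
p = 0.1667

0.1667


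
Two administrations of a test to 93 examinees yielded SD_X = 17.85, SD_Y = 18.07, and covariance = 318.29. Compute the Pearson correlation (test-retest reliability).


r = cov(X,Y) / (SD_X * SD_Y)
r = 318.29 / (17.85 * 18.07)
r = 318.29 / 322.5495
r = 0.9868

0.9868


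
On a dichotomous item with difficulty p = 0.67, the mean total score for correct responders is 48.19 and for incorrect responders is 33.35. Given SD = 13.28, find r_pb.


q = 1 - p = 0.33
rpb = ((M1 - M0) / SD) * sqrt(p * q)
rpb = ((48.19 - 33.35) / 13.28) * sqrt(0.67 * 0.33)
rpb = 0.5254

0.5254


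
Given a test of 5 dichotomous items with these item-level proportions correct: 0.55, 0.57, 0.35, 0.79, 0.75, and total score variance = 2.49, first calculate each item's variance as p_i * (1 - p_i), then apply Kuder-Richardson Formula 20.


For each item, compute p_i * q_i:
  Item 1: 0.55 * 0.45 = 0.2475
  Item 2: 0.57 * 0.43 = 0.2451
  Item 3: 0.35 * 0.65 = 0.2275
  Item 4: 0.79 * 0.21 = 0.1659
  Item 5: 0.75 * 0.25 = 0.1875
Sum(p_i * q_i) = 0.2475 + 0.2451 + 0.2275 + 0.1659 + 0.1875 = 1.0735
KR-20 = (k/(k-1)) * (1 - Sum(p_i*q_i) / Var_total)
= (5/4) * (1 - 1.0735/2.49)
= 1.25 * 0.5689
KR-20 = 0.7111

0.7111


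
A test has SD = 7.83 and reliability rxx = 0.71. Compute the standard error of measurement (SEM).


SEM = SD * sqrt(1 - rxx)
SEM = 7.83 * sqrt(1 - 0.71)
SEM = 7.83 * sqrt(0.29) = 7.83 * 0.538516
SEM = 4.2166

4.2166


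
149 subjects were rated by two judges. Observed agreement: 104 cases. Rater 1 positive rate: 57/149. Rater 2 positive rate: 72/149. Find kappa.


P_o = 104/149 = 0.697987
P_e = (57*72 + 92*77) / 22201 = 0.503941
kappa = (P_o - P_e) / (1 - P_e)
kappa = (0.697987 - 0.503941) / (1 - 0.503941)
kappa = 0.3912

0.3912


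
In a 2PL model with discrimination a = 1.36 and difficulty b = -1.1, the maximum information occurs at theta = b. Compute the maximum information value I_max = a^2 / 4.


For 2PL, max info at theta = b = -1.1
I_max = a^2 / 4 = 1.36^2 / 4
= 1.8496 / 4
I_max = 0.4624

0.4624


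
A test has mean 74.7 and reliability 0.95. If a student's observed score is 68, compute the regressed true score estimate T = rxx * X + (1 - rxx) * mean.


T_est = rxx * X + (1 - rxx) * mean
T_est = 0.95 * 68 + 0.05 * 74.7
T_est = 64.6 + 3.735
T_est = 68.335

68.335


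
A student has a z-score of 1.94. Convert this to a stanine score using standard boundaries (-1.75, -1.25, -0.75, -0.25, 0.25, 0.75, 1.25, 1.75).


Stanine boundaries: [-1.75, -1.25, -0.75, -0.25, 0.25, 0.75, 1.25, 1.75]
z = 1.94
Check each boundary:
  z >= -1.75 -> could be stanine 2
  z >= -1.25 -> could be stanine 3
  z >= -0.75 -> could be stanine 4
  z >= -0.25 -> could be stanine 5
  z >= 0.25 -> could be stanine 6
  z >= 0.75 -> could be stanine 7
  z >= 1.25 -> could be stanine 8
  z >= 1.75 -> could be stanine 9
Highest qualifying boundary gives stanine = 9

9


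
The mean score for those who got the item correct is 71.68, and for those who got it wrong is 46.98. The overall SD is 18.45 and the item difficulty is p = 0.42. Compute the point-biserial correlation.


q = 1 - p = 0.58
rpb = ((M1 - M0) / SD) * sqrt(p * q)
rpb = ((71.68 - 46.98) / 18.45) * sqrt(0.42 * 0.58)
rpb = 0.6608

0.6608


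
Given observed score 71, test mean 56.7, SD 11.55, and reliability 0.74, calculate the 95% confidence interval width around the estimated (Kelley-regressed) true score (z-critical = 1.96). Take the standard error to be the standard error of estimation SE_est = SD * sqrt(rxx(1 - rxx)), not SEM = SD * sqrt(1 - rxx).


True score estimate = 0.74*71 + 0.26*56.7 = 67.282
SE_est = SD * sqrt(rxx * (1 - rxx)) = 11.55 * sqrt(0.74 * 0.26) = 11.55 * sqrt(0.1924) = 5.066226
CI = T_est +/- z * SE_est, so width = 2 * z * SE_est = 2 * 1.96 * 5.066226
Width = 19.8596

19.8596


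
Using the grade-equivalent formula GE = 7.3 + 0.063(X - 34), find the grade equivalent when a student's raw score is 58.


raw - median = 58 - 34 = 24
slope * diff = 0.063 * 24 = 1.512
GE = 7.3 + 1.512
GE = 8.812

8.812


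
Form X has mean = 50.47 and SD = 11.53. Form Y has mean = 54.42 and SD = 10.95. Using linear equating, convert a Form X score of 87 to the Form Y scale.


slope = SD_Y / SD_X = 10.95 / 11.53 ~ 0.9497
intercept = mean_Y - slope * mean_X = 54.42 - (10.95 / 11.53) * 50.47 ~ 6.4888
Y = slope * X + intercept. To avoid rounding drift from the rounded slope/intercept, evaluate the equivalent form Y = mean_Y + SD_Y * (X - mean_X) / SD_X at full precision:
Y = 54.42 + 10.95 * (87 - 50.47) / 11.53
Y = 54.42 + 10.95 * 36.53 / 11.53
Y = 54.42 + 400.0035 / 11.53
Y = 54.42 + 34.6924
Y = 89.1124

89.1124


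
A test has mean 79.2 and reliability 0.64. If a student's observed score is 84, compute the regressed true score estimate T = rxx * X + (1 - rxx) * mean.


T_est = rxx * X + (1 - rxx) * mean
T_est = 0.64 * 84 + 0.36 * 79.2
T_est = 53.76 + 28.512
T_est = 82.272

82.272


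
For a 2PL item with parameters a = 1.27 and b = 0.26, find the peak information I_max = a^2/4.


For 2PL, max info at theta = b = 0.26
I_max = a^2 / 4 = 1.27^2 / 4
= 1.6129 / 4
I_max = 0.4032

0.4032


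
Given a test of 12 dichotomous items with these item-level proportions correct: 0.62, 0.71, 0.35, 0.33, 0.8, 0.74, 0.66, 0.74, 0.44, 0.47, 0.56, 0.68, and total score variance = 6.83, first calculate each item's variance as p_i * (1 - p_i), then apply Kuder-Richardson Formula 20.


For each item, compute p_i * q_i:
  Item 1: 0.62 * 0.38 = 0.2356
  Item 2: 0.71 * 0.29 = 0.2059
  Item 3: 0.35 * 0.65 = 0.2275
  Item 4: 0.33 * 0.67 = 0.2211
  Item 5: 0.8 * 0.2 = 0.16
  Item 6: 0.74 * 0.26 = 0.1924
  Item 7: 0.66 * 0.34 = 0.2244
  Item 8: 0.74 * 0.26 = 0.1924
  Item 9: 0.44 * 0.56 = 0.2464
  Item 10: 0.47 * 0.53 = 0.2491
  Item 11: 0.56 * 0.44 = 0.2464
  Item 12: 0.68 * 0.32 = 0.2176
Sum(p_i * q_i) = 0.2356 + 0.2059 + 0.2275 + 0.2211 + 0.16 + 0.1924 + 0.2244 + 0.1924 + 0.2464 + 0.2491 + 0.2464 + 0.2176 = 2.6188
KR-20 = (k/(k-1)) * (1 - Sum(p_i*q_i) / Var_total)
= (12/11) * (1 - 2.6188/6.83)
= 1.0909 * 0.6166
KR-20 = 0.6726

0.6726


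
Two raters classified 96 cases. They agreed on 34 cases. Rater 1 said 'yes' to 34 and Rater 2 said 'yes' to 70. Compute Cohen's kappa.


P_o = 34/96 = 0.354167
P_e = (34*70 + 62*26) / 9216 = 0.43316
kappa = (P_o - P_e) / (1 - P_e)
kappa = (0.354167 - 0.43316) / (1 - 0.43316)
kappa = -0.1394

-0.1394


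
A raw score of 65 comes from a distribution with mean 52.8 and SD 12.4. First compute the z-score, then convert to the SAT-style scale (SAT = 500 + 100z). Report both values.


z = (X - mean) / SD = (65 - 52.8) / 12.4
z = 12.2 / 12.4
z = 0.9839
SAT-scale = SAT = 500 + 100z
Carry z at full precision (z = 12.2 / 12.4) into the conversion:
SAT-scale = 500 + 100 * (12.2 / 12.4) = 500 + 1220 / 12.4
SAT-scale = 500 + 98.3871
SAT-scale = 598.3871

598.3871


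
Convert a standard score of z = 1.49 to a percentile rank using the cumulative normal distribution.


CDF(z) = 0.5 * (1 + erf(z/sqrt(2)))
erf(1.0536) = 0.8638
CDF = 0.9319
Percentile rank = 0.9319 * 100 = 93.19

93.19


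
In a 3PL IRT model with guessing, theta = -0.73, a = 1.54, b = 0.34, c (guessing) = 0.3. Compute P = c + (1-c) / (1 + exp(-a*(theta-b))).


logit = 1.54*(-0.73 - 0.34) = -1.6478
P* = 1/(1 + exp(--1.6478)) = 0.1614
P = 0.3 + (1 - 0.3) * 0.1614
P = 0.413

0.413


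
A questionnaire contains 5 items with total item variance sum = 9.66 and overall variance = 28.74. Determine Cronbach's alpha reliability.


alpha = (k/(k-1)) * (1 - sum(si^2)/s_total^2)
= (5/4) * (1 - 9.66/28.74)
alpha = 0.8299

0.8299


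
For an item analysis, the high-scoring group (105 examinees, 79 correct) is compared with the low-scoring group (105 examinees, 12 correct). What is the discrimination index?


p_upper = 79/105 = 0.7524
p_lower = 12/105 = 0.1143
D = 0.7524 - 0.1143 = 0.6381

0.6381


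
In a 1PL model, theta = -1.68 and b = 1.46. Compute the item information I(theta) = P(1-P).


P = 1/(1+exp(-(-1.68-1.46))) = 0.0415
I = P*(1-P) = 0.0415 * 0.9585
I = 0.0398

0.0398


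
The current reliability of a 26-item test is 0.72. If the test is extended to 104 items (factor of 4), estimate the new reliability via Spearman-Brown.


r_new = (n * rxx) / (1 + (n-1) * rxx)
r_new = (4 * 0.72) / (1 + 3 * 0.72)
r_new = 2.88 / 3.16
r_new = 0.9114

0.9114


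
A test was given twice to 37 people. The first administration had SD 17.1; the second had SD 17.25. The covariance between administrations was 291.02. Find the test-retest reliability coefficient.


r = cov(X,Y) / (SD_X * SD_Y)
r = 291.02 / (17.1 * 17.25)
r = 291.02 / 294.975
r = 0.9866

0.9866


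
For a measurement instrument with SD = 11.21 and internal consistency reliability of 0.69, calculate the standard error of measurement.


SEM = SD * sqrt(1 - rxx)
SEM = 11.21 * sqrt(1 - 0.69)
SEM = 11.21 * sqrt(0.31) = 11.21 * 0.556776
SEM = 6.2415

6.2415


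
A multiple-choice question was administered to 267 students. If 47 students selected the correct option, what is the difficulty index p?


Item difficulty p = number correct / total examinees
p = 47 / 267
p = 0.176

0.176


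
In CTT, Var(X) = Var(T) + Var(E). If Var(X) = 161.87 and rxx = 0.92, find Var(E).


var_true = rxx * var_obs = 0.92 * 161.87 = 148.9204
var_error = var_obs - var_true
var_error = 161.87 - 148.9204
var_error = 12.9496

12.9496


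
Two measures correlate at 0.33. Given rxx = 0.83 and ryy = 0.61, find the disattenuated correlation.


r_corrected = rxy / sqrt(rxx * ryy)
= 0.33 / sqrt(0.83 * 0.61)
= 0.33 / sqrt(0.5063)
= 0.33 / 0.711548
r_corrected = 0.4638

0.4638


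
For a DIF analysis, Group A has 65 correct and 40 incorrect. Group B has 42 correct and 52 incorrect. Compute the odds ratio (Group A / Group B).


Odds_A = 65/40 = 1.625
Odds_B = 42/52 = 0.8077
OR = Odds_A / Odds_B = 1.625 / 0.8077
Exactly, OR = (65 * 52) / (40 * 42) = 3380 / 1680
OR = 2.0119

2.0119


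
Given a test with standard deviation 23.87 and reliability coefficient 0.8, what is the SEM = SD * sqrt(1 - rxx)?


SEM = SD * sqrt(1 - rxx)
SEM = 23.87 * sqrt(1 - 0.8)
SEM = 23.87 * sqrt(0.2) = 23.87 * 0.447214
SEM = 10.675

10.675


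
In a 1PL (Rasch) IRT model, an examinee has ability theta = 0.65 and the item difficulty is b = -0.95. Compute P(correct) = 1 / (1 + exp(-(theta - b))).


theta - b = 0.65 - -0.95 = 1.6
exp(-(theta - b)) = exp(-1.6) = 0.2019
P = 1 / (1 + 0.2019)
P = 0.832

0.832


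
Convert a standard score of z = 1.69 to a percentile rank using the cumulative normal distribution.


CDF(z) = 0.5 * (1 + erf(z/sqrt(2)))
erf(1.195) = 0.909
CDF = 0.9545
Percentile rank = 0.9545 * 100 = 95.45

95.45


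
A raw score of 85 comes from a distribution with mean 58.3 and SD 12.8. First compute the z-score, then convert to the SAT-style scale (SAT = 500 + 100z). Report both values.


z = (X - mean) / SD = (85 - 58.3) / 12.8
z = 26.7 / 12.8
z = 2.0859
SAT-scale = SAT = 500 + 100z
Carry z at full precision (z = 26.7 / 12.8) into the conversion:
SAT-scale = 500 + 100 * (26.7 / 12.8) = 500 + 2670 / 12.8
SAT-scale = 500 + 208.5938
SAT-scale = 708.5938

708.5938


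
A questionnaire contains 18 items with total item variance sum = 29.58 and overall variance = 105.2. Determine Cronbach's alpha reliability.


alpha = (k/(k-1)) * (1 - sum(si^2)/s_total^2)
= (18/17) * (1 - 29.58/105.2)
alpha = 0.7611

0.7611


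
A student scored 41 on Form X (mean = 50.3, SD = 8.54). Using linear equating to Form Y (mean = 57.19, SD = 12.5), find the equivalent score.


slope = SD_Y / SD_X = 12.5 / 8.54 ~ 1.4637
intercept = mean_Y - slope * mean_X = 57.19 - (12.5 / 8.54) * 50.3 ~ -16.4341
Y = slope * X + intercept. To avoid rounding drift from the rounded slope/intercept, evaluate the equivalent form Y = mean_Y + SD_Y * (X - mean_X) / SD_X at full precision:
Y = 57.19 + 12.5 * (41 - 50.3) / 8.54
Y = 57.19 - 12.5 * 9.3 / 8.54
Y = 57.19 - 116.25 / 8.54
Y = 57.19 - 13.6124
Y = 43.5776

43.5776


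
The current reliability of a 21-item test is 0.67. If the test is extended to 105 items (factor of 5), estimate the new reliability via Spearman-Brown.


r_new = (n * rxx) / (1 + (n-1) * rxx)
r_new = (5 * 0.67) / (1 + 4 * 0.67)
r_new = 3.35 / 3.68
r_new = 0.9103

0.9103


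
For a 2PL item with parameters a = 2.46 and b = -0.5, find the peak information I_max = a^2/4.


For 2PL, max info at theta = b = -0.5
I_max = a^2 / 4 = 2.46^2 / 4
= 6.0516 / 4
I_max = 1.5129

1.5129


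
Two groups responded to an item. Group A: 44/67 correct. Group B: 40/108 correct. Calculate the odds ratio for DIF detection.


Odds_A = 44/23 = 1.913
Odds_B = 40/68 = 0.5882
OR = Odds_A / Odds_B = 1.913 / 0.5882
Exactly, OR = (44 * 68) / (23 * 40) = 2992 / 920
OR = 3.2522

3.2522


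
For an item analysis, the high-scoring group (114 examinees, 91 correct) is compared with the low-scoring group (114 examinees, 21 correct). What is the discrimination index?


p_upper = 91/114 = 0.7982
p_lower = 21/114 = 0.1842
D = 0.7982 - 0.1842 = 0.614

0.614


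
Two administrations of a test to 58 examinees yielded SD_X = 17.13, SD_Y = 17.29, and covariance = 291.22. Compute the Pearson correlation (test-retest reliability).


r = cov(X,Y) / (SD_X * SD_Y)
r = 291.22 / (17.13 * 17.29)
r = 291.22 / 296.1777
r = 0.9833

0.9833


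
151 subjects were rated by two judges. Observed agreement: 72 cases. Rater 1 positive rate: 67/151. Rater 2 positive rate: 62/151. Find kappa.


P_o = 72/151 = 0.476821
P_e = (67*62 + 84*89) / 22801 = 0.510065
kappa = (P_o - P_e) / (1 - P_e)
kappa = (0.476821 - 0.510065) / (1 - 0.510065)
kappa = -0.0679

-0.0679


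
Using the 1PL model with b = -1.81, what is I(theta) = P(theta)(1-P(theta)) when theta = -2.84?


P = 1/(1+exp(-(-2.84--1.81))) = 0.2631
I = P*(1-P) = 0.2631 * 0.7369
I = 0.1939

0.1939


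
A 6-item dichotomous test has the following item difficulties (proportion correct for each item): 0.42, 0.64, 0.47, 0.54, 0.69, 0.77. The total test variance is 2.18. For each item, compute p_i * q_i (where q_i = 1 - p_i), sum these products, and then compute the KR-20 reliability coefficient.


For each item, compute p_i * q_i:
  Item 1: 0.42 * 0.58 = 0.2436
  Item 2: 0.64 * 0.36 = 0.2304
  Item 3: 0.47 * 0.53 = 0.2491
  Item 4: 0.54 * 0.46 = 0.2484
  Item 5: 0.69 * 0.31 = 0.2139
  Item 6: 0.77 * 0.23 = 0.1771
Sum(p_i * q_i) = 0.2436 + 0.2304 + 0.2491 + 0.2484 + 0.2139 + 0.1771 = 1.3625
KR-20 = (k/(k-1)) * (1 - Sum(p_i*q_i) / Var_total)
= (6/5) * (1 - 1.3625/2.18)
= 1.2 * 0.375
KR-20 = 0.45

0.45


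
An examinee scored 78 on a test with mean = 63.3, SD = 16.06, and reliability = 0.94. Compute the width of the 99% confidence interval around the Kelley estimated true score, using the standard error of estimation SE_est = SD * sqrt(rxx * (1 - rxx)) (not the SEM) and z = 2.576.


True score estimate = 0.94*78 + 0.06*63.3 = 77.118
SE_est = SD * sqrt(rxx * (1 - rxx)) = 16.06 * sqrt(0.94 * 0.06) = 16.06 * sqrt(0.0564) = 3.814039
CI = T_est +/- z * SE_est, so width = 2 * z * SE_est = 2 * 2.576 * 3.814039
Width = 19.6499

19.6499


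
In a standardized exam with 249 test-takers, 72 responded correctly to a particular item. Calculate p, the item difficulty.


Item difficulty p = number correct / total examinees
p = 72 / 249
p = 0.2892

0.2892


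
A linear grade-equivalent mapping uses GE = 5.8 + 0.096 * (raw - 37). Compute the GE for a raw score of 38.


raw - median = 38 - 37 = 1
slope * diff = 0.096 * 1 = 0.096
GE = 5.8 + 0.096
GE = 5.896

5.896


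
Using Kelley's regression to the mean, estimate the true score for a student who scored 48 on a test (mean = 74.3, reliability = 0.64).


T_est = rxx * X + (1 - rxx) * mean
T_est = 0.64 * 48 + 0.36 * 74.3
T_est = 30.72 + 26.748
T_est = 57.468

57.468


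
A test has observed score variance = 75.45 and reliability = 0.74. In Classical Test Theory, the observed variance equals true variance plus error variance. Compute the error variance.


var_true = rxx * var_obs = 0.74 * 75.45 = 55.833
var_error = var_obs - var_true
var_error = 75.45 - 55.833
var_error = 19.617

19.617


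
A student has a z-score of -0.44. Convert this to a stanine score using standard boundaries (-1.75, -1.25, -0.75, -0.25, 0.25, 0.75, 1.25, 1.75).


Stanine boundaries: [-1.75, -1.25, -0.75, -0.25, 0.25, 0.75, 1.25, 1.75]
z = -0.44
Check each boundary:
  z >= -1.75 -> could be stanine 2
  z >= -1.25 -> could be stanine 3
  z >= -0.75 -> could be stanine 4
  z < -0.25
  z < 0.25
  z < 0.75
  z < 1.25
  z < 1.75
Highest qualifying boundary gives stanine = 4

4


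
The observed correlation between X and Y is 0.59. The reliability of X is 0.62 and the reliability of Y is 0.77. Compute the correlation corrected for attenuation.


r_corrected = rxy / sqrt(rxx * ryy)
= 0.59 / sqrt(0.62 * 0.77)
= 0.59 / sqrt(0.4774)
= 0.59 / 0.690941
r_corrected = 0.8539

0.8539


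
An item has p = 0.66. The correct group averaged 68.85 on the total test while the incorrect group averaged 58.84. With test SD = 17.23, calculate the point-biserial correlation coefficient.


q = 1 - p = 0.34
rpb = ((M1 - M0) / SD) * sqrt(p * q)
rpb = ((68.85 - 58.84) / 17.23) * sqrt(0.66 * 0.34)
rpb = 0.2752

0.2752


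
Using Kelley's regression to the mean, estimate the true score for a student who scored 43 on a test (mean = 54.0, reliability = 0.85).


T_est = rxx * X + (1 - rxx) * mean
T_est = 0.85 * 43 + 0.15 * 54.0
T_est = 36.55 + 8.1
T_est = 44.65

44.65


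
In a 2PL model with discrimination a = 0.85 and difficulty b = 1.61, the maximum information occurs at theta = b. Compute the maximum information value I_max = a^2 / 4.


For 2PL, max info at theta = b = 1.61
I_max = a^2 / 4 = 0.85^2 / 4
= 0.7225 / 4
I_max = 0.1806

0.1806


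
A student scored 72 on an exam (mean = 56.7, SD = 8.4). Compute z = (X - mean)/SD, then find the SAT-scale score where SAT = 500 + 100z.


z = (X - mean) / SD = (72 - 56.7) / 8.4
z = 15.3 / 8.4
z = 1.8214
SAT-scale = SAT = 500 + 100z
Carry z at full precision (z = 15.3 / 8.4) into the conversion:
SAT-scale = 500 + 100 * (15.3 / 8.4) = 500 + 1530 / 8.4
SAT-scale = 500 + 182.1429
SAT-scale = 682.1429

682.1429


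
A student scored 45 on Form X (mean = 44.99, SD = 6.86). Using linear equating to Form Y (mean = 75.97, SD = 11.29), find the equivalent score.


slope = SD_Y / SD_X = 11.29 / 6.86 ~ 1.6458
intercept = mean_Y - slope * mean_X = 75.97 - (11.29 / 6.86) * 44.99 ~ 1.9267
Y = slope * X + intercept. To avoid rounding drift from the rounded slope/intercept, evaluate the equivalent form Y = mean_Y + SD_Y * (X - mean_X) / SD_X at full precision:
Y = 75.97 + 11.29 * (45 - 44.99) / 6.86
Y = 75.97 + 11.29 * 0.01 / 6.86
Y = 75.97 + 0.1129 / 6.86
Y = 75.97 + 0.0165
Y = 75.9865

75.9865


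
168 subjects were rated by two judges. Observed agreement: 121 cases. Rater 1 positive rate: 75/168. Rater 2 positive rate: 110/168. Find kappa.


P_o = 121/168 = 0.720238
P_e = (75*110 + 93*58) / 28224 = 0.483418
kappa = (P_o - P_e) / (1 - P_e)
kappa = (0.720238 - 0.483418) / (1 - 0.483418)
kappa = 0.4584

0.4584


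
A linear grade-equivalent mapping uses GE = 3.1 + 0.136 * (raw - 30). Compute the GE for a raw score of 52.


raw - median = 52 - 30 = 22
slope * diff = 0.136 * 22 = 2.992
GE = 3.1 + 2.992
GE = 6.092

6.092


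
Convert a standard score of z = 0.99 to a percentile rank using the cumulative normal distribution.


CDF(z) = 0.5 * (1 + erf(z/sqrt(2)))
erf(0.7) = 0.6778
CDF = 0.8389
Percentile rank = 0.8389 * 100 = 83.89

83.89


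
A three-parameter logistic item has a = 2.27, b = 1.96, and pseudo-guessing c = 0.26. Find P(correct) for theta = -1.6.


logit = 2.27*(-1.6 - 1.96) = -8.0812
P* = 1/(1 + exp(--8.0812)) = 0.0003
P = 0.26 + (1 - 0.26) * 0.0003
P = 0.2602

0.2602


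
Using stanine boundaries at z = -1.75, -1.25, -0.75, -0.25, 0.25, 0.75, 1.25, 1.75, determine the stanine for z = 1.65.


Stanine boundaries: [-1.75, -1.25, -0.75, -0.25, 0.25, 0.75, 1.25, 1.75]
z = 1.65
Check each boundary:
  z >= -1.75 -> could be stanine 2
  z >= -1.25 -> could be stanine 3
  z >= -0.75 -> could be stanine 4
  z >= -0.25 -> could be stanine 5
  z >= 0.25 -> could be stanine 6
  z >= 0.75 -> could be stanine 7
  z >= 1.25 -> could be stanine 8
  z < 1.75
Highest qualifying boundary gives stanine = 8

8


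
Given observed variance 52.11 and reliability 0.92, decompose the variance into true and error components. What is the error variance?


var_true = rxx * var_obs = 0.92 * 52.11 = 47.9412
var_error = var_obs - var_true
var_error = 52.11 - 47.9412
var_error = 4.1688

4.1688


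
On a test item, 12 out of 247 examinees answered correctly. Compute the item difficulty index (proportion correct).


Item difficulty p = number correct / total examinees
p = 12 / 247
p = 0.0486

0.0486


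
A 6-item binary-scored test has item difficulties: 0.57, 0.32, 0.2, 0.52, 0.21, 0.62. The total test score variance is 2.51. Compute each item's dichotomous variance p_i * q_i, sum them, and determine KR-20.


For each item, compute p_i * q_i:
  Item 1: 0.57 * 0.43 = 0.2451
  Item 2: 0.32 * 0.68 = 0.2176
  Item 3: 0.2 * 0.8 = 0.16
  Item 4: 0.52 * 0.48 = 0.2496
  Item 5: 0.21 * 0.79 = 0.1659
  Item 6: 0.62 * 0.38 = 0.2356
Sum(p_i * q_i) = 0.2451 + 0.2176 + 0.16 + 0.2496 + 0.1659 + 0.2356 = 1.2738
KR-20 = (k/(k-1)) * (1 - Sum(p_i*q_i) / Var_total)
= (6/5) * (1 - 1.2738/2.51)
= 1.2 * 0.4925
KR-20 = 0.591

0.591


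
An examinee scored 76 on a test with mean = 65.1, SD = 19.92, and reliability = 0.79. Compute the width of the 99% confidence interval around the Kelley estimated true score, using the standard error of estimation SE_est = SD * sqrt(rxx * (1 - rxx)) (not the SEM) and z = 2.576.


True score estimate = 0.79*76 + 0.21*65.1 = 73.711
SE_est = SD * sqrt(rxx * (1 - rxx)) = 19.92 * sqrt(0.79 * 0.21) = 19.92 * sqrt(0.1659) = 8.11358
CI = T_est +/- z * SE_est, so width = 2 * z * SE_est = 2 * 2.576 * 8.11358
Width = 41.8012

41.8012


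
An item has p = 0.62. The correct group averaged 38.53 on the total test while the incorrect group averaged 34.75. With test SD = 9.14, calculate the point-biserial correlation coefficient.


q = 1 - p = 0.38
rpb = ((M1 - M0) / SD) * sqrt(p * q)
rpb = ((38.53 - 34.75) / 9.14) * sqrt(0.62 * 0.38)
rpb = 0.2007

0.2007


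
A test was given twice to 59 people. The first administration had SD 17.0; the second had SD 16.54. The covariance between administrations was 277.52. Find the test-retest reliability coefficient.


r = cov(X,Y) / (SD_X * SD_Y)
r = 277.52 / (17.0 * 16.54)
r = 277.52 / 281.18
r = 0.987

0.987


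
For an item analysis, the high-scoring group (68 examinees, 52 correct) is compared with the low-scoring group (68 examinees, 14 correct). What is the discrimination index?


p_upper = 52/68 = 0.7647
p_lower = 14/68 = 0.2059
D = 0.7647 - 0.2059 = 0.5588

0.5588


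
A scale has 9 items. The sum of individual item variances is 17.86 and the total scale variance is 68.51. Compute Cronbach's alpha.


alpha = (k/(k-1)) * (1 - sum(si^2)/s_total^2)
= (9/8) * (1 - 17.86/68.51)
alpha = 0.8317

0.8317


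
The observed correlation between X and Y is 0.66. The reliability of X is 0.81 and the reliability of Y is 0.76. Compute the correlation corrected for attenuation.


r_corrected = rxy / sqrt(rxx * ryy)
= 0.66 / sqrt(0.81 * 0.76)
= 0.66 / sqrt(0.6156)
= 0.66 / 0.784602
r_corrected = 0.8412

0.8412


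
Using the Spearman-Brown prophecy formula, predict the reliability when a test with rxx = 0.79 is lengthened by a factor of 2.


r_new = (n * rxx) / (1 + (n-1) * rxx)
r_new = (2 * 0.79) / (1 + 1 * 0.79)
r_new = 1.58 / 1.79
r_new = 0.8827

0.8827


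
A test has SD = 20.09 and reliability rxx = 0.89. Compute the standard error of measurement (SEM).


SEM = SD * sqrt(1 - rxx)
SEM = 20.09 * sqrt(1 - 0.89)
SEM = 20.09 * sqrt(0.11) = 20.09 * 0.331662
SEM = 6.6631

6.6631


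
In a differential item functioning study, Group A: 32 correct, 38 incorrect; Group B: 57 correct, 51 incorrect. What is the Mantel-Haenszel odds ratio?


Odds_A = 32/38 = 0.8421
Odds_B = 57/51 = 1.1176
OR = Odds_A / Odds_B = 0.8421 / 1.1176
Exactly, OR = (32 * 51) / (38 * 57) = 1632 / 2166
OR = 0.7535

0.7535


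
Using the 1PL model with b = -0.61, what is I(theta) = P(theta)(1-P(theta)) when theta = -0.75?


P = 1/(1+exp(-(-0.75--0.61))) = 0.4651
I = P*(1-P) = 0.4651 * 0.5349
I = 0.2488

0.2488


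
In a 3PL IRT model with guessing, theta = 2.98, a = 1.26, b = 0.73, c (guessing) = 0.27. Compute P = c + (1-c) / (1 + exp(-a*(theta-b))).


logit = 1.26*(2.98 - 0.73) = 2.835
P* = 1/(1 + exp(-2.835)) = 0.9445
P = 0.27 + (1 - 0.27) * 0.9445
P = 0.9595

0.9595


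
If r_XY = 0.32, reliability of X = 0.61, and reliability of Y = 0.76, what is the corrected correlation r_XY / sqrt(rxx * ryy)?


r_corrected = rxy / sqrt(rxx * ryy)
= 0.32 / sqrt(0.61 * 0.76)
= 0.32 / sqrt(0.4636)
= 0.32 / 0.680882
r_corrected = 0.47

0.47


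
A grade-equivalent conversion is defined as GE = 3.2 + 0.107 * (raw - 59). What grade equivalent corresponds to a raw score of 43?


raw - median = 43 - 59 = -16
slope * diff = 0.107 * -16 = -1.712
GE = 3.2 + -1.712
GE = 1.488

1.488


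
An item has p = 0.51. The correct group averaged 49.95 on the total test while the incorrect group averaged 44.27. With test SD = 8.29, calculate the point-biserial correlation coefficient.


q = 1 - p = 0.49
rpb = ((M1 - M0) / SD) * sqrt(p * q)
rpb = ((49.95 - 44.27) / 8.29) * sqrt(0.51 * 0.49)
rpb = 0.3425

0.3425


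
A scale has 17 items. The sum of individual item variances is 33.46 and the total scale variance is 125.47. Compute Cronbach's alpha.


alpha = (k/(k-1)) * (1 - sum(si^2)/s_total^2)
= (17/16) * (1 - 33.46/125.47)
alpha = 0.7792

0.7792


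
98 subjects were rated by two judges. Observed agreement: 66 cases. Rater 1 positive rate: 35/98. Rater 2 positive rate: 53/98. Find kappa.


P_o = 66/98 = 0.673469
P_e = (35*53 + 63*45) / 9604 = 0.488338
kappa = (P_o - P_e) / (1 - P_e)
kappa = (0.673469 - 0.488338) / (1 - 0.488338)
kappa = 0.3618

0.3618


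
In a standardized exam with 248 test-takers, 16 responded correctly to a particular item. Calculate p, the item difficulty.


Item difficulty p = number correct / total examinees
p = 16 / 248
p = 0.0645

0.0645


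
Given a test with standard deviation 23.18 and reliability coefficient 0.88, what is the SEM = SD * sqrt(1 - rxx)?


SEM = SD * sqrt(1 - rxx)
SEM = 23.18 * sqrt(1 - 0.88)
SEM = 23.18 * sqrt(0.12) = 23.18 * 0.34641
SEM = 8.0298

8.0298


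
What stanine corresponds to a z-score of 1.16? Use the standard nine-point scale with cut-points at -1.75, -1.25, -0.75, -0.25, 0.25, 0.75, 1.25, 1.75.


Stanine boundaries: [-1.75, -1.25, -0.75, -0.25, 0.25, 0.75, 1.25, 1.75]
z = 1.16
Check each boundary:
  z >= -1.75 -> could be stanine 2
  z >= -1.25 -> could be stanine 3
  z >= -0.75 -> could be stanine 4
  z >= -0.25 -> could be stanine 5
  z >= 0.25 -> could be stanine 6
  z >= 0.75 -> could be stanine 7
  z < 1.25
  z < 1.75
Highest qualifying boundary gives stanine = 7

7


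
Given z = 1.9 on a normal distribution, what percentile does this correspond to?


CDF(z) = 0.5 * (1 + erf(z/sqrt(2)))
erf(1.3435) = 0.9426
CDF = 0.9713
Percentile rank = 0.9713 * 100 = 97.13

97.13


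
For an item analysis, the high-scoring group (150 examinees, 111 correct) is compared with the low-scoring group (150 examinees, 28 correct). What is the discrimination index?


p_upper = 111/150 = 0.74
p_lower = 28/150 = 0.1867
D = 0.74 - 0.1867 = 0.5533

0.5533


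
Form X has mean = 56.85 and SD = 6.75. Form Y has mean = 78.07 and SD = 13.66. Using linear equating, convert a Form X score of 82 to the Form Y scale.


slope = SD_Y / SD_X = 13.66 / 6.75 ~ 2.0237
intercept = mean_Y - slope * mean_X = 78.07 - (13.66 / 6.75) * 56.85 ~ -36.9776
Y = slope * X + intercept. To avoid rounding drift from the rounded slope/intercept, evaluate the equivalent form Y = mean_Y + SD_Y * (X - mean_X) / SD_X at full precision:
Y = 78.07 + 13.66 * (82 - 56.85) / 6.75
Y = 78.07 + 13.66 * 25.15 / 6.75
Y = 78.07 + 343.549 / 6.75
Y = 78.07 + 50.8961
Y = 128.9661

128.9661


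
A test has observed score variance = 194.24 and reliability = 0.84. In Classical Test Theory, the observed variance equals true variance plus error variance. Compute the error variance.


var_true = rxx * var_obs = 0.84 * 194.24 = 163.1616
var_error = var_obs - var_true
var_error = 194.24 - 163.1616
var_error = 31.0784

31.0784


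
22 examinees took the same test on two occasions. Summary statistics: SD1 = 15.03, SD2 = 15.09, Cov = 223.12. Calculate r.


r = cov(X,Y) / (SD_X * SD_Y)
r = 223.12 / (15.03 * 15.09)
r = 223.12 / 226.8027
r = 0.9838

0.9838


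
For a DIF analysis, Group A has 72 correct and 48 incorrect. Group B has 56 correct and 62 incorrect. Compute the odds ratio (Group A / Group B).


Odds_A = 72/48 = 1.5
Odds_B = 56/62 = 0.9032
OR = Odds_A / Odds_B = 1.5 / 0.9032
Exactly, OR = (72 * 62) / (48 * 56) = 4464 / 2688
OR = 1.6607

1.6607


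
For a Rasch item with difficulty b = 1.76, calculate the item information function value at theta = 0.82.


P = 1/(1+exp(-(0.82-1.76))) = 0.2809
I = P*(1-P) = 0.2809 * 0.7191
I = 0.202

0.202


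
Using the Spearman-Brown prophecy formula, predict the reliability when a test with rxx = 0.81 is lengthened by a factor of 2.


r_new = (n * rxx) / (1 + (n-1) * rxx)
r_new = (2 * 0.81) / (1 + 1 * 0.81)
r_new = 1.62 / 1.81
r_new = 0.895

0.895


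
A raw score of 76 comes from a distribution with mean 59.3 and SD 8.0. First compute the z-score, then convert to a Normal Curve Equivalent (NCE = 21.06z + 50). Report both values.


z = (X - mean) / SD = (76 - 59.3) / 8.0
z = 16.7 / 8.0
z = 2.0875
NCE = NCE = 21.06z + 50
Carry z at full precision (z = 16.7 / 8.0) into the conversion:
NCE = 21.06 * (16.7 / 8.0) + 50 = 351.702 / 8.0 + 50
NCE = 43.9627 + 50
NCE = 93.9627

93.9627


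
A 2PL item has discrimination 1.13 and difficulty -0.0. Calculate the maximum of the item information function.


For 2PL, max info at theta = b = -0.0
I_max = a^2 / 4 = 1.13^2 / 4
= 1.2769 / 4
I_max = 0.3192

0.3192


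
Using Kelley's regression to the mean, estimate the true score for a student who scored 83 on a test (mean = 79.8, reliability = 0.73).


T_est = rxx * X + (1 - rxx) * mean
T_est = 0.73 * 83 + 0.27 * 79.8
T_est = 60.59 + 21.546
T_est = 82.136

82.136


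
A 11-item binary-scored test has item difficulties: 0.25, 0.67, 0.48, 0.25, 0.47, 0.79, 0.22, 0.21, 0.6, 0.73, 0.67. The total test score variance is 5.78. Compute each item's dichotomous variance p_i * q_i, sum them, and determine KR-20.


For each item, compute p_i * q_i:
  Item 1: 0.25 * 0.75 = 0.1875
  Item 2: 0.67 * 0.33 = 0.2211
  Item 3: 0.48 * 0.52 = 0.2496
  Item 4: 0.25 * 0.75 = 0.1875
  Item 5: 0.47 * 0.53 = 0.2491
  Item 6: 0.79 * 0.21 = 0.1659
  Item 7: 0.22 * 0.78 = 0.1716
  Item 8: 0.21 * 0.79 = 0.1659
  Item 9: 0.6 * 0.4 = 0.24
  Item 10: 0.73 * 0.27 = 0.1971
  Item 11: 0.67 * 0.33 = 0.2211
Sum(p_i * q_i) = 0.1875 + 0.2211 + 0.2496 + 0.1875 + 0.2491 + 0.1659 + 0.1716 + 0.1659 + 0.24 + 0.1971 + 0.2211 = 2.2564
KR-20 = (k/(k-1)) * (1 - Sum(p_i*q_i) / Var_total)
= (11/10) * (1 - 2.2564/5.78)
= 1.1 * 0.6096
KR-20 = 0.6706

0.6706


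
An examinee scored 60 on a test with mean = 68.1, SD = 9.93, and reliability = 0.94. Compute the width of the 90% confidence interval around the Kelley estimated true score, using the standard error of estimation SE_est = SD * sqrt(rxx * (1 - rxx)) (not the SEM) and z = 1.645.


True score estimate = 0.94*60 + 0.06*68.1 = 60.486
SE_est = SD * sqrt(rxx * (1 - rxx)) = 9.93 * sqrt(0.94 * 0.06) = 9.93 * sqrt(0.0564) = 2.358244
CI = T_est +/- z * SE_est, so width = 2 * z * SE_est = 2 * 1.645 * 2.358244
Width = 7.7586

7.7586


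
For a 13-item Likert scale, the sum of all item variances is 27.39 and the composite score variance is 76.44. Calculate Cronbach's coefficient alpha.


alpha = (k/(k-1)) * (1 - sum(si^2)/s_total^2)
= (13/12) * (1 - 27.39/76.44)
alpha = 0.6952

0.6952


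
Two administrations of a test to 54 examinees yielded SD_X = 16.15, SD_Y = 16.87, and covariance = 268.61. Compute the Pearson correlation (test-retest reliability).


r = cov(X,Y) / (SD_X * SD_Y)
r = 268.61 / (16.15 * 16.87)
r = 268.61 / 272.4505
r = 0.9859

0.9859


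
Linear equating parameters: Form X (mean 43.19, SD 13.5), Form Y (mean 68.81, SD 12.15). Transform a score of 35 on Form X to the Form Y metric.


slope = SD_Y / SD_X = 12.15 / 13.5 ~ 0.9
intercept = mean_Y - slope * mean_X = 68.81 - (12.15 / 13.5) * 43.19 ~ 29.939
Y = slope * X + intercept. To avoid rounding drift from the rounded slope/intercept, evaluate the equivalent form Y = mean_Y + SD_Y * (X - mean_X) / SD_X at full precision:
Y = 68.81 + 12.15 * (35 - 43.19) / 13.5
Y = 68.81 - 12.15 * 8.19 / 13.5
Y = 68.81 - 99.5085 / 13.5
Y = 68.81 - 7.371
Y = 61.439

61.439


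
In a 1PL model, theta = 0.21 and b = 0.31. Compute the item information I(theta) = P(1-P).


P = 1/(1+exp(-(0.21-0.31))) = 0.475
I = P*(1-P) = 0.475 * 0.525
I = 0.2494

0.2494


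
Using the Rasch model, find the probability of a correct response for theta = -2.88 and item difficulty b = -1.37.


theta - b = -2.88 - -1.37 = -1.51
exp(-(theta - b)) = exp(1.51) = 4.5267
P = 1 / (1 + 4.5267)
P = 0.1809

0.1809


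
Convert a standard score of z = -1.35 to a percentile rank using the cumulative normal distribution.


CDF(z) = 0.5 * (1 + erf(z/sqrt(2)))
erf(-0.9546) = -0.823
CDF = 0.0885
Percentile rank = 0.0885 * 100 = 8.85

8.85


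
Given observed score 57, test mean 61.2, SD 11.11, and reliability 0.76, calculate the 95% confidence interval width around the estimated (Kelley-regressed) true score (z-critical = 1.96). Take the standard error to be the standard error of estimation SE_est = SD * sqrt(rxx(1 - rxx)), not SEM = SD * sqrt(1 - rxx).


True score estimate = 0.76*57 + 0.24*61.2 = 58.008
SE_est = SD * sqrt(rxx * (1 - rxx)) = 11.11 * sqrt(0.76 * 0.24) = 11.11 * sqrt(0.1824) = 4.744894
CI = T_est +/- z * SE_est, so width = 2 * z * SE_est = 2 * 1.96 * 4.744894
Width = 18.6

18.6


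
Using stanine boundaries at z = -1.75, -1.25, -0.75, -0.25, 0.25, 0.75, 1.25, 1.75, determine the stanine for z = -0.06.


Stanine boundaries: [-1.75, -1.25, -0.75, -0.25, 0.25, 0.75, 1.25, 1.75]
z = -0.06
Check each boundary:
  z >= -1.75 -> could be stanine 2
  z >= -1.25 -> could be stanine 3
  z >= -0.75 -> could be stanine 4
  z >= -0.25 -> could be stanine 5
  z < 0.25
  z < 0.75
  z < 1.25
  z < 1.75
Highest qualifying boundary gives stanine = 5

5


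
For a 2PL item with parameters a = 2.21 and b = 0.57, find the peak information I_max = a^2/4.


For 2PL, max info at theta = b = 0.57
I_max = a^2 / 4 = 2.21^2 / 4
= 4.8841 / 4
I_max = 1.221

1.221


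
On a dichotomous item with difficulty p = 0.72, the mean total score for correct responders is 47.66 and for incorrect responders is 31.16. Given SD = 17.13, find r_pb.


q = 1 - p = 0.28
rpb = ((M1 - M0) / SD) * sqrt(p * q)
rpb = ((47.66 - 31.16) / 17.13) * sqrt(0.72 * 0.28)
rpb = 0.4325

0.4325


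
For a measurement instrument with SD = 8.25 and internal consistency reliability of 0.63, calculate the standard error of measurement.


SEM = SD * sqrt(1 - rxx)
SEM = 8.25 * sqrt(1 - 0.63)
SEM = 8.25 * sqrt(0.37) = 8.25 * 0.608276
SEM = 5.0183

5.0183


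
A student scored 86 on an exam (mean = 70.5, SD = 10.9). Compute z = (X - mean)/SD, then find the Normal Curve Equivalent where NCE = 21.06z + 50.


z = (X - mean) / SD = (86 - 70.5) / 10.9
z = 15.5 / 10.9
z = 1.422
NCE = NCE = 21.06z + 50
Carry z at full precision (z = 15.5 / 10.9) into the conversion:
NCE = 21.06 * (15.5 / 10.9) + 50 = 326.43 / 10.9 + 50
NCE = 29.9477 + 50
NCE = 79.9477

79.9477


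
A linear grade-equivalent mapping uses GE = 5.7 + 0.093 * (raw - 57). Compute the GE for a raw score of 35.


raw - median = 35 - 57 = -22
slope * diff = 0.093 * -22 = -2.046
GE = 5.7 + -2.046
GE = 3.654

3.654


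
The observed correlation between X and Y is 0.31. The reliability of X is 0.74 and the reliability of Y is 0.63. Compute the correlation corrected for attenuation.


r_corrected = rxy / sqrt(rxx * ryy)
= 0.31 / sqrt(0.74 * 0.63)
= 0.31 / sqrt(0.4662)
= 0.31 / 0.682788
r_corrected = 0.454

0.454


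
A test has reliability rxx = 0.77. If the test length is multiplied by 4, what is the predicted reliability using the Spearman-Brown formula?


r_new = (n * rxx) / (1 + (n-1) * rxx)
r_new = (4 * 0.77) / (1 + 3 * 0.77)
r_new = 3.08 / 3.31
r_new = 0.9305

0.9305


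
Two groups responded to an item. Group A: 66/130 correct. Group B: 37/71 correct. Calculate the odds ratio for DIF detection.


Odds_A = 66/64 = 1.0312
Odds_B = 37/34 = 1.0882
OR = Odds_A / Odds_B = 1.0312 / 1.0882
Exactly, OR = (66 * 34) / (64 * 37) = 2244 / 2368
OR = 0.9476

0.9476


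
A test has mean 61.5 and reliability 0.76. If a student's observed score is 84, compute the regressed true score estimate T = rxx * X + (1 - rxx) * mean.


T_est = rxx * X + (1 - rxx) * mean
T_est = 0.76 * 84 + 0.24 * 61.5
T_est = 63.84 + 14.76
T_est = 78.6

78.6


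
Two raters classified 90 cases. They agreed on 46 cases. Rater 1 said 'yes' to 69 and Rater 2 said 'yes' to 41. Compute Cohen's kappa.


P_o = 46/90 = 0.511111
P_e = (69*41 + 21*49) / 8100 = 0.476296
kappa = (P_o - P_e) / (1 - P_e)
kappa = (0.511111 - 0.476296) / (1 - 0.476296)
kappa = 0.0665

0.0665


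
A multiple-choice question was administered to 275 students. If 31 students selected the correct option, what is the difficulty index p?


Item difficulty p = number correct / total examinees
p = 31 / 275
p = 0.1127

0.1127


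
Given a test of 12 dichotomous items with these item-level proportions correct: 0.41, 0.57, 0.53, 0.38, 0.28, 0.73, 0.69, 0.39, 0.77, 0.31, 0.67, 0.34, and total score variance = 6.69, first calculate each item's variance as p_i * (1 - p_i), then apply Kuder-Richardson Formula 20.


For each item, compute p_i * q_i:
  Item 1: 0.41 * 0.59 = 0.2419
  Item 2: 0.57 * 0.43 = 0.2451
  Item 3: 0.53 * 0.47 = 0.2491
  Item 4: 0.38 * 0.62 = 0.2356
  Item 5: 0.28 * 0.72 = 0.2016
  Item 6: 0.73 * 0.27 = 0.1971
  Item 7: 0.69 * 0.31 = 0.2139
  Item 8: 0.39 * 0.61 = 0.2379
  Item 9: 0.77 * 0.23 = 0.1771
  Item 10: 0.31 * 0.69 = 0.2139
  Item 11: 0.67 * 0.33 = 0.2211
  Item 12: 0.34 * 0.66 = 0.2244
Sum(p_i * q_i) = 0.2419 + 0.2451 + 0.2491 + 0.2356 + 0.2016 + 0.1971 + 0.2139 + 0.2379 + 0.1771 + 0.2139 + 0.2211 + 0.2244 = 2.6587
KR-20 = (k/(k-1)) * (1 - Sum(p_i*q_i) / Var_total)
= (12/11) * (1 - 2.6587/6.69)
= 1.0909 * 0.6026
KR-20 = 0.6574

0.6574


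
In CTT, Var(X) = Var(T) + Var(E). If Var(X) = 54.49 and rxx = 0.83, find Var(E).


var_true = rxx * var_obs = 0.83 * 54.49 = 45.2267
var_error = var_obs - var_true
var_error = 54.49 - 45.2267
var_error = 9.2633

9.2633


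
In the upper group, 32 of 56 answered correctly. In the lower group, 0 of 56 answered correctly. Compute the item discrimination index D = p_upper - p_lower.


p_upper = 32/56 = 0.5714
p_lower = 0/56 = 0.0
D = 0.5714 - 0.0 = 0.5714

0.5714
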